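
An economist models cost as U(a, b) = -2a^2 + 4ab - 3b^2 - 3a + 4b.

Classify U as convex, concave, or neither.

concave

U is quadratic, so its Hessian is the constant matrix H = [[-4, 4], [4, -6]].
det(H) = 8, tr(H) = -10.
det(H) > 0 and tr(H) < 0, so H is negative definite everywhere: concave.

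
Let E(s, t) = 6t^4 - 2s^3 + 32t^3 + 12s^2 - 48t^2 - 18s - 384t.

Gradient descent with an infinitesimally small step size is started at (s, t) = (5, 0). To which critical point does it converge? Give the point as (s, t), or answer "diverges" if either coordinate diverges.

diverges

E is separable, so gradient descent decouples: s follows -∂E/∂s, t follows -∂E/∂t.
∂E/∂s = -6(s - 3)(s - 1); at s=5 this is -48, so s increases.
∂E/∂t = 24(t - 2)(t + 2)(t + 4); at t=0 this is -384, so t increases.
The s-coordinate has no critical point in that direction and runs off to infinity.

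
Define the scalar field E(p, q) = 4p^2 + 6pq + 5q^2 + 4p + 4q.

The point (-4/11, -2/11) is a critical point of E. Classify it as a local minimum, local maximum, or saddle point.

The Hessian of E is constant: H = [[8, 6], [6, 10]].
det(H) = 8·10 − 6² = 44.
det(H) > 0 and tr(H) = 18 > 0, so H is positive definite and the point is a local minimum.

local minimum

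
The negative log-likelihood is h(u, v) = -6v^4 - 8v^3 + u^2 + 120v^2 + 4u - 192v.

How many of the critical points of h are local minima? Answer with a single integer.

h separates as a function of u plus a function of v, so ∇h=0 decouples.
∂h/∂u = 2(u + 2) = 0 at u ∈ {-2}; ∂h/∂v = -24(v - 2)(v - 1)(v + 4) = 0 at v ∈ {-4, 1, 2}.
The Hessian is diagonal: diag(h_uu, h_vv). Second derivatives: h_uu(-2)=2; h_vv(-4)=-720, h_vv(1)=120, h_vv(2)=-144.
Local minima occur where both diagonal entries positive: (-2, 1). Count: 1.

1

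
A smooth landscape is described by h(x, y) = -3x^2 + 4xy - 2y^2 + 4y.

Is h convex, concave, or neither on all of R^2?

h is quadratic, so its Hessian is the constant matrix H = [[-6, 4], [4, -4]].
det(H) = 8, tr(H) = -10.
det(H) > 0 and tr(H) < 0, so H is negative definite everywhere: concave.

concave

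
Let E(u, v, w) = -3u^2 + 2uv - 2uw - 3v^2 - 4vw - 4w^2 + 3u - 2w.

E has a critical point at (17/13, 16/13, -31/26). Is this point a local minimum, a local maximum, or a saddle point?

local maximum

The Hessian is constant: H = [[-6, 2, -2], [2, -6, -4], [-2, -4, -8]].
Leading principal minors: Δ₁ = -6, Δ₂ = 32, Δ₃ = -104.
The minors alternate sign starting negative (−, +, −), so H is negative definite: a local maximum.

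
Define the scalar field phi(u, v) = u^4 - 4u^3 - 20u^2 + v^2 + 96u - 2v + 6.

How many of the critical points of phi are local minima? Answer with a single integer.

phi separates as a function of u plus a function of v, so ∇phi=0 decouples.
∂phi/∂u = 4(u - 4)(u - 2)(u + 3) = 0 at u ∈ {-3, 2, 4}; ∂phi/∂v = 2(v - 1) = 0 at v ∈ {1}.
The Hessian is diagonal: diag(phi_uu, phi_vv). Second derivatives: phi_uu(-3)=140, phi_uu(2)=-40, phi_uu(4)=56; phi_vv(1)=2.
Local minima occur where both diagonal entries positive: (-3, 1), (4, 1). Count: 2.

2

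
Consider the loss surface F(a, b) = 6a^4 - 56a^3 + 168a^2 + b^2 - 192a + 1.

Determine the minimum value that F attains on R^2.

F(a,b) separates as P(a) + Q(b) + 1, so its minimum is min P + min Q + 1.
P'(a) = 24(a - 4)(a - 2)(a - 1) vanishes at a ∈ {1, 2, 4}; Q'(b) = 2b vanishes at b ∈ {0}.
Local minima of P (where P''>0): P(1)=-74, P(4)=-128. Local minima of Q: Q(0)=0.
So the global minimum of F is P(4) + Q(0) + 1 = -128 + 0 + 1 = -127, attained at (4, 0).

-127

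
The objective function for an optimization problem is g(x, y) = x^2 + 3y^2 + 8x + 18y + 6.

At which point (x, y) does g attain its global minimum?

(-4, -3)

g(x,y) separates as P(x) + Q(y) + 6, so its minimum is min P + min Q + 6.
P'(x) = 2x + 8 vanishes at x ∈ {-4}; Q'(y) = 6y + 18 vanishes at y ∈ {-3}.
Local minima of P (where P''>0): P(-4)=-16. Local minima of Q: Q(-3)=-27.
So the global minimum of g is P(-4) + Q(-3) + 6 = -16 − 27 + 6 = -37, attained at (-4, -3).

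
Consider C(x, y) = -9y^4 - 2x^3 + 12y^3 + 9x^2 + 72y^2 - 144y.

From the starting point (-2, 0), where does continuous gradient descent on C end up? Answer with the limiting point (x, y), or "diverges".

C is separable, so gradient descent decouples: x follows -∂C/∂x, y follows -∂C/∂y.
∂C/∂x = -6x(x - 3); at x=-2 this is -60, so x increases.
∂C/∂y = -36(y - 2)(y - 1)(y + 2); at y=0 this is -144, so y increases.
x converges to its nearest critical value 0 (a local min of the x-part); y converges to 1. The iterate converges to (0, 1).

(0, 1)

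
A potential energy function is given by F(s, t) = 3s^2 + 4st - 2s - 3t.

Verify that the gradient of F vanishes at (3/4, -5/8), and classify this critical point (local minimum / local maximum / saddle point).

saddle point

∇F = (6s + 4t - 2, 4s - 3); substituting (3/4, -5/8) gives ∇F = (0, 0), so (3/4, -5/8) is indeed a critical point.
The Hessian of F is constant: H = [[6, 4], [4, 0]].
det(H) = 6·0 − 4² = -16.
Since det(H) < 0, H is indefinite and the critical point is a saddle point.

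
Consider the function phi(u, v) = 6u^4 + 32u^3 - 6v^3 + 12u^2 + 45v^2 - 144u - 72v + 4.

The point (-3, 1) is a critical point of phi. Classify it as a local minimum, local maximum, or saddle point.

The mixed partial ∂²phi/∂u∂v is 0, so the Hessian at any point is diag(phi_uu, phi_vv) = diag(24(3u^2 + 8u + 1), 18(-2v + 5)).
At (-3, 1): H = diag(96, 54).
Both eigenvalues are positive, so H is positive definite: a local minimum.

local minimum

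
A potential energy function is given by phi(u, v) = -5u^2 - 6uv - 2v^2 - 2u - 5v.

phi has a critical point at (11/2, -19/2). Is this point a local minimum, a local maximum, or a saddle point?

local maximum

The Hessian of phi is constant: H = [[-10, -6], [-6, -4]].
det(H) = (-10)·(-4) − (-6)² = 4.
det(H) > 0 and tr(H) = -14 < 0, so H is negative definite and the point is a local maximum.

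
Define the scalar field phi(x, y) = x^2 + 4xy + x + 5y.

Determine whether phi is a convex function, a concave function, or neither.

phi is quadratic, so its Hessian is the constant matrix H = [[2, 4], [4, 0]].
det(H) = -16, tr(H) = 2.
det(H) < 0, so H is indefinite: neither convex nor concave.

neither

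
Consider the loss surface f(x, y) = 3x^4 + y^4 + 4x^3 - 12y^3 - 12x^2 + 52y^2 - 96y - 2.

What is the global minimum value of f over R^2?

f(x,y) separates as P(x) + Q(y) − 2, so its minimum is min P + min Q − 2.
P'(x) = 12x(x - 1)(x + 2) vanishes at x ∈ {-2, 0, 1}; Q'(y) = 4(y - 4)(y - 3)(y - 2) vanishes at y ∈ {2, 3, 4}.
Local minima of P (where P''>0): P(-2)=-32, P(1)=-5. Local minima of Q: Q(2)=-64, Q(4)=-64.
So the global minimum of f is P(-2) + Q(2) − 2 = -32 − 64 − 2 = -98, attained at (-2, 2).

-98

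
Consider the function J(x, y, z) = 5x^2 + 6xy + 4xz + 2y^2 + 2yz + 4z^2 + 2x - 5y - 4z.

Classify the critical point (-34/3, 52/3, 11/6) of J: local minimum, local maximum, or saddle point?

The Hessian is constant: H = [[10, 6, 4], [6, 4, 2], [4, 2, 8]].
Leading principal minors: Δ₁ = 10, Δ₂ = 4, Δ₃ = 24.
All leading minors are positive, so H is positive definite: a local minimum.

local minimum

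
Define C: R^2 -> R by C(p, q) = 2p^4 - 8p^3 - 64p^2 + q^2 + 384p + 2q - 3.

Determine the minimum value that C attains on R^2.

C(p,q) separates as A(p) + B(q) − 3, so its minimum is min A + min B − 3.
A'(p) = 8(p - 4)(p - 3)(p + 4) vanishes at p ∈ {-4, 3, 4}; B'(q) = 2q + 2 vanishes at q ∈ {-1}.
Local minima of A (where A''>0): A(-4)=-1536, A(4)=512. Local minima of B: B(-1)=-1.
So the global minimum of C is A(-4) + B(-1) − 3 = -1536 − 1 − 3 = -1540, attained at (-4, -1).

-1540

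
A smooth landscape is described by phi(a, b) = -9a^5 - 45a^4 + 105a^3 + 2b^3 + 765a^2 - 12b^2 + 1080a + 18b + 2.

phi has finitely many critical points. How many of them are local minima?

phi separates as a function of a plus a function of b, so ∇phi=0 decouples.
∂phi/∂a = -45(a - 3)(a + 1)(a + 2)(a + 4) = 0 at a ∈ {-4, -2, -1, 3}; ∂phi/∂b = 6(b - 3)(b - 1) = 0 at b ∈ {1, 3}.
The Hessian is diagonal: diag(phi_aa, phi_bb). Second derivatives: phi_aa(-4)=1890, phi_aa(-2)=-450, phi_aa(-1)=540, phi_aa(3)=-6300; phi_bb(1)=-12, phi_bb(3)=12.
Local minima occur where both diagonal entries positive: (-4, 3), (-1, 3). Count: 2.

2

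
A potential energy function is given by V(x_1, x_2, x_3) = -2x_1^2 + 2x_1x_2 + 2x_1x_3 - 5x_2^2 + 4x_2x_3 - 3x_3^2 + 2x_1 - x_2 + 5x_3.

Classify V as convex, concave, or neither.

V is quadratic, so its Hessian is the constant matrix H = [[-4, 2, 2], [2, -10, 4], [2, 4, -6]].
Leading principal minors: -4, 36, -80.
Signs alternate −, +, − ⇒ H ≺ 0 ⇒ concave.

concave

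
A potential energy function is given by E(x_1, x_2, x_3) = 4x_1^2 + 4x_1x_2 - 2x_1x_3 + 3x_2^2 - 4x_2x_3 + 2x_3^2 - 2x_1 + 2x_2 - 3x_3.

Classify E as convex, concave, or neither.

convex

E is quadratic, so its Hessian is the constant matrix H = [[8, 4, -2], [4, 6, -4], [-2, -4, 4]].
Leading principal minors: 8, 32, 40.
All positive ⇒ H ≻ 0 ⇒ convex.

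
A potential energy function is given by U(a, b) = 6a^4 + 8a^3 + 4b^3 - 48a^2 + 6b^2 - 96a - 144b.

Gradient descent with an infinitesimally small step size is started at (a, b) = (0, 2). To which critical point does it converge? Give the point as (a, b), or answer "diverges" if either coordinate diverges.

(2, 3)

U is separable, so gradient descent decouples: a follows -∂U/∂a, b follows -∂U/∂b.
∂U/∂a = 24(a - 2)(a + 1)(a + 2); at a=0 this is -96, so a increases.
∂U/∂b = 12(b - 3)(b + 4); at b=2 this is -72, so b increases.
a converges to its nearest critical value 2 (a local min of the a-part); b converges to 3. The iterate converges to (2, 3).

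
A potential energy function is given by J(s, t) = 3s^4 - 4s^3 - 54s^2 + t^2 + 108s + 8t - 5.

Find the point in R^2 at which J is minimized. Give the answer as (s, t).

(-3, -4)

J(s,t) separates as P(s) + Q(t) − 5, so its minimum is min P + min Q − 5.
P'(s) = 12(s - 3)(s - 1)(s + 3) vanishes at s ∈ {-3, 1, 3}; Q'(t) = 2(t + 4) vanishes at t ∈ {-4}.
Local minima of P (where P''>0): P(-3)=-459, P(3)=-27. Local minima of Q: Q(-4)=-16.
So the global minimum of J is P(-3) + Q(-4) − 5 = -459 − 16 − 5 = -480, attained at (-3, -4).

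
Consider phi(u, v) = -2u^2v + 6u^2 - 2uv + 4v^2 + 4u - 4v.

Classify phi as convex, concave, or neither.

neither

The term -2u^2v is cubic, so the Hessian is not constant.
∂²phi/∂u² = -4v + 12, which takes both signs as v varies (negative for sufficiently large v). A diagonal entry of the Hessian changing sign means the Hessian is neither positive- nor negative-semidefinite on all of R^2.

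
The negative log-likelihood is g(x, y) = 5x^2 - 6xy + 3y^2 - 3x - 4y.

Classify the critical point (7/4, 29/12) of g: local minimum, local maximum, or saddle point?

The Hessian of g is constant: H = [[10, -6], [-6, 6]].
det(H) = 10·6 − (-6)² = 24.
det(H) > 0 and tr(H) = 16 > 0, so H is positive definite and the point is a local minimum.

local minimum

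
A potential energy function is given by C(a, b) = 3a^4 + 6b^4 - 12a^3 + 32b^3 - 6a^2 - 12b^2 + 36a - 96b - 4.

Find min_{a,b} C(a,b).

-351

C(a,b) separates as P(a) + Q(b) − 4, so its minimum is min P + min Q − 4.
P'(a) = 12(a - 3)(a - 1)(a + 1) vanishes at a ∈ {-1, 1, 3}; Q'(b) = 24(b - 1)(b + 1)(b + 4) vanishes at b ∈ {-4, -1, 1}.
Local minima of P (where P''>0): P(-1)=-27, P(3)=-27. Local minima of Q: Q(-4)=-320, Q(1)=-70.
So the global minimum of C is P(-1) + Q(-4) − 4 = -27 − 320 − 4 = -351, attained at (-1, -4).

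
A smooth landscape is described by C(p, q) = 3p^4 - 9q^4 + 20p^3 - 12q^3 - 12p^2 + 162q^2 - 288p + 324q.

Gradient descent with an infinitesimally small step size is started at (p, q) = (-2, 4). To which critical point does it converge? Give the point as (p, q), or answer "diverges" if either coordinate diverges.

C is separable, so gradient descent decouples: p follows -∂C/∂p, q follows -∂C/∂q.
∂C/∂p = 12(p - 2)(p + 3)(p + 4); at p=-2 this is -96, so p increases.
∂C/∂q = -36(q - 3)(q + 1)(q + 3); at q=4 this is -1260, so q increases.
The q-coordinate has no critical point in that direction and runs off to infinity.

diverges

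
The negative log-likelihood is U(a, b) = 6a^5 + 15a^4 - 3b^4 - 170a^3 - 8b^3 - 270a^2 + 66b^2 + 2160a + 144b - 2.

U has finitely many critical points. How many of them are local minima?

2

U separates as a function of a plus a function of b, so ∇U=0 decouples.
∂U/∂a = 30(a - 3)(a - 2)(a + 3)(a + 4) = 0 at a ∈ {-4, -3, 2, 3}; ∂U/∂b = -12(b - 3)(b + 1)(b + 4) = 0 at b ∈ {-4, -1, 3}.
The Hessian is diagonal: diag(U_aa, U_bb). Second derivatives: U_aa(-4)=-1260, U_aa(-3)=900, U_aa(2)=-900, U_aa(3)=1260; U_bb(-4)=-252, U_bb(-1)=144, U_bb(3)=-336.
Local minima occur where both diagonal entries positive: (-3, -1), (3, -1). Count: 2.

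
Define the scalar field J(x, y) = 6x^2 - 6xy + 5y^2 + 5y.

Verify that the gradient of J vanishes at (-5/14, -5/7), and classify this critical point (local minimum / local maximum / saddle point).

local minimum

∇J = (12x - 6y, -6x + 10y + 5); substituting (-5/14, -5/7) gives ∇J = (0, 0), so (-5/14, -5/7) is indeed a critical point.
The Hessian of J is constant: H = [[12, -6], [-6, 10]].
det(H) = 12·10 − (-6)² = 84.
det(H) > 0 and tr(H) = 22 > 0, so H is positive definite and the point is a local minimum.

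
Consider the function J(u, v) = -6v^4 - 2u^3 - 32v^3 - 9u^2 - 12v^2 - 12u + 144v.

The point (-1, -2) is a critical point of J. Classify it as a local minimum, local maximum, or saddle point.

The mixed partial ∂²J/∂u∂v is 0, so the Hessian at any point is diag(J_uu, J_vv) = diag(-6(2u + 3), -24(3v^2 + 8v + 1)).
At (-1, -2): H = diag(-6, 72).
The eigenvalues have opposite signs, so H is indefinite: a saddle point.

saddle point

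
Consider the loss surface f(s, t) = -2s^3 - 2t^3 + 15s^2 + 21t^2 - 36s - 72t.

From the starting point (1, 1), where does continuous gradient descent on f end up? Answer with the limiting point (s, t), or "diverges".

(2, 3)

f is separable, so gradient descent decouples: s follows -∂f/∂s, t follows -∂f/∂t.
∂f/∂s = -6(s - 3)(s - 2); at s=1 this is -12, so s increases.
∂f/∂t = -6(t - 4)(t - 3); at t=1 this is -36, so t increases.
s converges to its nearest critical value 2 (a local min of the s-part); t converges to 3. The iterate converges to (2, 3).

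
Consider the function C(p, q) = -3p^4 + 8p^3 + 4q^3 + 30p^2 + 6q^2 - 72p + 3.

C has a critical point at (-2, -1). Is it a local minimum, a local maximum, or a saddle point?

local maximum

The mixed partial ∂²C/∂p∂q is 0, so the Hessian at any point is diag(C_pp, C_qq) = diag(12(-3p^2 + 4p + 5), 12(2q + 1)).
At (-2, -1): H = diag(-180, -12).
Both eigenvalues are negative, so H is negative definite: a local maximum.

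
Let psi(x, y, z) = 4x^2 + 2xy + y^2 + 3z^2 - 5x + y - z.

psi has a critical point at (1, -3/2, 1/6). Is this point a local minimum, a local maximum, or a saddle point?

The Hessian is constant: H = [[8, 2, 0], [2, 2, 0], [0, 0, 6]].
Leading principal minors: Δ₁ = 8, Δ₂ = 12, Δ₃ = 72.
All leading minors are positive, so H is positive definite: a local minimum.

local minimum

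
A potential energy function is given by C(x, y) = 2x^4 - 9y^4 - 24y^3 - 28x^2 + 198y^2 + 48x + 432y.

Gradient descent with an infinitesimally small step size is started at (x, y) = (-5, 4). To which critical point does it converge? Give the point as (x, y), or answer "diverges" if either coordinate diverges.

C is separable, so gradient descent decouples: x follows -∂C/∂x, y follows -∂C/∂y.
∂C/∂x = 8(x - 2)(x - 1)(x + 3); at x=-5 this is -672, so x increases.
∂C/∂y = -36(y - 3)(y + 1)(y + 4); at y=4 this is -1440, so y increases.
The y-coordinate has no critical point in that direction and runs off to infinity.

diverges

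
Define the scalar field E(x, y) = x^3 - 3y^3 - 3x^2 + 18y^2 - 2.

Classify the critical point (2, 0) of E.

local minimum

The mixed partial ∂²E/∂x∂y is 0, so the Hessian at any point is diag(E_xx, E_yy) = diag(6(x - 1), 18(-y + 2)).
At (2, 0): H = diag(6, 36).
Both eigenvalues are positive, so H is positive definite: a local minimum.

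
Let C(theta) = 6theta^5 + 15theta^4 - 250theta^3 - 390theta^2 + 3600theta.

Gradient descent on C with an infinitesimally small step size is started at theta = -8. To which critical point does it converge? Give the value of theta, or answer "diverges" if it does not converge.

diverges

C'(theta) = 30(theta - 4)(theta - 2)(theta + 3)(theta + 5), so C'(-8) = 54000.
Gradient descent moves in the -C' direction, i.e. theta is decreasing.
There is no critical point below theta=-8, and C' keeps the same sign, so the iterate runs off to −∞.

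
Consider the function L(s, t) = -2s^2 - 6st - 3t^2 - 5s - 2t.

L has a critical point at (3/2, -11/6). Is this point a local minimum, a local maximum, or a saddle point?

saddle point

The Hessian of L is constant: H = [[-4, -6], [-6, -6]].
det(H) = (-4)·(-6) − (-6)² = -12.
Since det(H) < 0, H is indefinite and the critical point is a saddle point.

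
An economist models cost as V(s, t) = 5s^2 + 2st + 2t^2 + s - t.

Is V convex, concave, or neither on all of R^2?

convex

V is quadratic, so its Hessian is the constant matrix H = [[10, 2], [2, 4]].
det(H) = 36, tr(H) = 14.
det(H) > 0 and tr(H) > 0, so H is positive definite everywhere: convex.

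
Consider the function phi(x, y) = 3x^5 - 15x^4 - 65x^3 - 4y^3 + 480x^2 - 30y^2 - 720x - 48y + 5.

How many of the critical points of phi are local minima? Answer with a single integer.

2

phi separates as a function of x plus a function of y, so ∇phi=0 decouples.
∂phi/∂x = 15(x - 4)(x - 3)(x - 1)(x + 4) = 0 at x ∈ {-4, 1, 3, 4}; ∂phi/∂y = -12(y + 1)(y + 4) = 0 at y ∈ {-4, -1}.
The Hessian is diagonal: diag(phi_xx, phi_yy). Second derivatives: phi_xx(-4)=-4200, phi_xx(1)=450, phi_xx(3)=-210, phi_xx(4)=360; phi_yy(-4)=36, phi_yy(-1)=-36.
Local minima occur where both diagonal entries positive: (1, -4), (4, -4). Count: 2.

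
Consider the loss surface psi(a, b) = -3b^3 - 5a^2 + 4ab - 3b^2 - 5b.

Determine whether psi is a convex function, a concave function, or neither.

neither

The term -3b^3 is cubic, so the Hessian is not constant.
∂²psi/∂b² = -18b - 6, which takes both signs as b varies (negative for sufficiently large b). A diagonal entry of the Hessian changing sign means the Hessian is neither positive- nor negative-semidefinite on all of R^2.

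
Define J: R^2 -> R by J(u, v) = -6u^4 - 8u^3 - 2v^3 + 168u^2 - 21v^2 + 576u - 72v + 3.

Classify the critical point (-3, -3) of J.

local maximum

The mixed partial ∂²J/∂u∂v is 0, so the Hessian at any point is diag(J_uu, J_vv) = diag(24(-3u^2 - 2u + 14), -6(2v + 7)).
At (-3, -3): H = diag(-168, -6).
Both eigenvalues are negative, so H is negative definite: a local maximum.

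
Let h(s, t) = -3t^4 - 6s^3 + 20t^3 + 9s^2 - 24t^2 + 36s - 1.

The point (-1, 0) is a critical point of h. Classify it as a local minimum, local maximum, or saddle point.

saddle point

The mixed partial ∂²h/∂s∂t is 0, so the Hessian at any point is diag(h_ss, h_tt) = diag(18(-2s + 1), 12(-3t^2 + 10t - 4)).
At (-1, 0): H = diag(54, -48).
The eigenvalues have opposite signs, so H is indefinite: a saddle point.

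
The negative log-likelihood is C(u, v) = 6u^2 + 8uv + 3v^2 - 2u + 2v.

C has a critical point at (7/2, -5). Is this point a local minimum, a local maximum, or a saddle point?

local minimum

The Hessian of C is constant: H = [[12, 8], [8, 6]].
det(H) = 12·6 − 8² = 8.
det(H) > 0 and tr(H) = 18 > 0, so H is positive definite and the point is a local minimum.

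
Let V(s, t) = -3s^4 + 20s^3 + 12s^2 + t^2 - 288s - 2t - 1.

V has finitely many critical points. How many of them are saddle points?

V separates as a function of s plus a function of t, so ∇V=0 decouples.
∂V/∂s = -12(s - 4)(s - 3)(s + 2) = 0 at s ∈ {-2, 3, 4}; ∂V/∂t = 2(t - 1) = 0 at t ∈ {1}.
The Hessian is diagonal: diag(V_ss, V_tt). Second derivatives: V_ss(-2)=-360, V_ss(3)=60, V_ss(4)=-72; V_tt(1)=2.
Saddle points occur where the two diagonal entries have opposite signs: (-2, 1), (4, 1). Count: 2.

2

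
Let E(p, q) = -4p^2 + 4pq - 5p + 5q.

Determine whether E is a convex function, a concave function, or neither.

neither

E is quadratic, so its Hessian is the constant matrix H = [[-8, 4], [4, 0]].
det(H) = -16, tr(H) = -8.
det(H) < 0, so H is indefinite: neither convex nor concave.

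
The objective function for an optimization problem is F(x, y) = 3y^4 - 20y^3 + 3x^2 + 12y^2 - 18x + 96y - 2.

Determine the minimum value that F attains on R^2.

F(x,y) separates as P(x) + Q(y) − 2, so its minimum is min P + min Q − 2.
P'(x) = 6x - 18 vanishes at x ∈ {3}; Q'(y) = 12(y - 4)(y - 2)(y + 1) vanishes at y ∈ {-1, 2, 4}.
Local minima of P (where P''>0): P(3)=-27. Local minima of Q: Q(-1)=-61, Q(4)=64.
So the global minimum of F is P(3) + Q(-1) − 2 = -27 − 61 − 2 = -90, attained at (3, -1).

-90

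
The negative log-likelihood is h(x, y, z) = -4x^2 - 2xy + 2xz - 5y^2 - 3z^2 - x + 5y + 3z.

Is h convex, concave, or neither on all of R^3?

concave

h is quadratic, so its Hessian is the constant matrix H = [[-8, -2, 2], [-2, -10, 0], [2, 0, -6]].
Leading principal minors: -8, 76, -416.
Signs alternate −, +, − ⇒ H ≺ 0 ⇒ concave.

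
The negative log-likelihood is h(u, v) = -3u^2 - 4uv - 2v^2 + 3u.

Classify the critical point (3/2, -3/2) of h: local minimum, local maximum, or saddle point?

The Hessian of h is constant: H = [[-6, -4], [-4, -4]].
det(H) = (-6)·(-4) − (-4)² = 8.
det(H) > 0 and tr(H) = -10 < 0, so H is negative definite and the point is a local maximum.

local maximum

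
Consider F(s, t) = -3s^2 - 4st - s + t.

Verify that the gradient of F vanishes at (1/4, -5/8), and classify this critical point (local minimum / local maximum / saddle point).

∇F = (-6s - 4t - 1, -4s + 1); substituting (1/4, -5/8) gives ∇F = (0, 0), so (1/4, -5/8) is indeed a critical point.
The Hessian of F is constant: H = [[-6, -4], [-4, 0]].
det(H) = (-6)·0 − (-4)² = -16.
Since det(H) < 0, H is indefinite and the critical point is a saddle point.

saddle point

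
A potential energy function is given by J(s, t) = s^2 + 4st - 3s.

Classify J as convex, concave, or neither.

neither

J is quadratic, so its Hessian is the constant matrix H = [[2, 4], [4, 0]].
det(H) = -16, tr(H) = 2.
det(H) < 0, so H is indefinite: neither convex nor concave.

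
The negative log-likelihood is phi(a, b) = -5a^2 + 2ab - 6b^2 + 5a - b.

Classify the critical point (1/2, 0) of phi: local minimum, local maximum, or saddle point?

The Hessian of phi is constant: H = [[-10, 2], [2, -12]].
det(H) = (-10)·(-12) − 2² = 116.
det(H) > 0 and tr(H) = -22 < 0, so H is negative definite and the point is a local maximum.

local maximum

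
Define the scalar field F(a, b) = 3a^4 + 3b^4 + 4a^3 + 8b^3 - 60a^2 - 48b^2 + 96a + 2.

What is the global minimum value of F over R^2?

F(a,b) separates as P(a) + Q(b) + 2, so its minimum is min P + min Q + 2.
P'(a) = 12(a - 2)(a - 1)(a + 4) vanishes at a ∈ {-4, 1, 2}; Q'(b) = 12b(b - 2)(b + 4) vanishes at b ∈ {-4, 0, 2}.
Local minima of P (where P''>0): P(-4)=-832, P(2)=32. Local minima of Q: Q(-4)=-512, Q(2)=-80.
So the global minimum of F is P(-4) + Q(-4) + 2 = -832 − 512 + 2 = -1342, attained at (-4, -4).

-1342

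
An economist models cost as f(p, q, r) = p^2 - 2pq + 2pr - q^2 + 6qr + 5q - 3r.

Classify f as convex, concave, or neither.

f is quadratic, so its Hessian is the constant matrix H = [[2, -2, 2], [-2, -2, 6], [2, 6, 0]].
Leading principal minors: 2, -8, -112.
Neither pattern holds ⇒ H is indefinite ⇒ neither convex nor concave.

neither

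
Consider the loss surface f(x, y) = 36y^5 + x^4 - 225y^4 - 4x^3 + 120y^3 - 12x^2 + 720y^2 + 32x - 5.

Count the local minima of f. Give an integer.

4

f separates as a function of x plus a function of y, so ∇f=0 decouples.
∂f/∂x = 4(x - 4)(x - 1)(x + 2) = 0 at x ∈ {-2, 1, 4}; ∂f/∂y = 180y(y - 4)(y - 2)(y + 1) = 0 at y ∈ {-1, 0, 2, 4}.
The Hessian is diagonal: diag(f_xx, f_yy). Second derivatives: f_xx(-2)=72, f_xx(1)=-36, f_xx(4)=72; f_yy(-1)=-2700, f_yy(0)=1440, f_yy(2)=-2160, f_yy(4)=7200.
Local minima occur where both diagonal entries positive: (-2, 0), (-2, 4), (4, 0), (4, 4). Count: 4.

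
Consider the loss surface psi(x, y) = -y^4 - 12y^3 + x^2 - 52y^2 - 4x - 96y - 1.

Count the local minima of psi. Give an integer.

1

psi separates as a function of x plus a function of y, so ∇psi=0 decouples.
∂psi/∂x = 2(x - 2) = 0 at x ∈ {2}; ∂psi/∂y = -4(y + 2)(y + 3)(y + 4) = 0 at y ∈ {-4, -3, -2}.
The Hessian is diagonal: diag(psi_xx, psi_yy). Second derivatives: psi_xx(2)=2; psi_yy(-4)=-8, psi_yy(-3)=4, psi_yy(-2)=-8.
Local minima occur where both diagonal entries positive: (2, -3). Count: 1.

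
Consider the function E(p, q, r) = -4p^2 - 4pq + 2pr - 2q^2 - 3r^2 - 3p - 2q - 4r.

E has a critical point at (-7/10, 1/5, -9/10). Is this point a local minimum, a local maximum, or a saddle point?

local maximum

The Hessian is constant: H = [[-8, -4, 2], [-4, -4, 0], [2, 0, -6]].
Leading principal minors: Δ₁ = -8, Δ₂ = 16, Δ₃ = -80.
The minors alternate sign starting negative (−, +, −), so H is negative definite: a local maximum.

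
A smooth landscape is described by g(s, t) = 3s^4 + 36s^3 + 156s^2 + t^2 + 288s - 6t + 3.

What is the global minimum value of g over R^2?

g(s,t) separates as P(s) + Q(t) + 3, so its minimum is min P + min Q + 3.
P'(s) = 12(s + 2)(s + 3)(s + 4) vanishes at s ∈ {-4, -3, -2}; Q'(t) = 2(t - 3) vanishes at t ∈ {3}.
Local minima of P (where P''>0): P(-4)=-192, P(-2)=-192. Local minima of Q: Q(3)=-9.
So the global minimum of g is P(-4) + Q(3) + 3 = -192 − 9 + 3 = -198, attained at (-4, 3).

-198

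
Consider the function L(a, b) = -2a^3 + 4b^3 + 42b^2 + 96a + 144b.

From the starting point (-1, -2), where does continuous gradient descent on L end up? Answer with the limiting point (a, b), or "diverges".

(-4, -3)

L is separable, so gradient descent decouples: a follows -∂L/∂a, b follows -∂L/∂b.
∂L/∂a = -6(a - 4)(a + 4); at a=-1 this is 90, so a decreases.
∂L/∂b = 12(b + 3)(b + 4); at b=-2 this is 24, so b decreases.
a converges to its nearest critical value -4 (a local min of the a-part); b converges to -3. The iterate converges to (-4, -3).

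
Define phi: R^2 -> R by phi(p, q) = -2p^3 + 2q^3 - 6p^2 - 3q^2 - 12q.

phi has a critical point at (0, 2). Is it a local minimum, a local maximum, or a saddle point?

The mixed partial ∂²phi/∂p∂q is 0, so the Hessian at any point is diag(phi_pp, phi_qq) = diag(-12(p + 1), 6(2q - 1)).
At (0, 2): H = diag(-12, 18).
The eigenvalues have opposite signs, so H is indefinite: a saddle point.

saddle point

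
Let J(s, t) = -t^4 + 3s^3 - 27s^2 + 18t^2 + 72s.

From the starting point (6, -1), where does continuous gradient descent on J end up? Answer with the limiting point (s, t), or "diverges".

(4, 0)

J is separable, so gradient descent decouples: s follows -∂J/∂s, t follows -∂J/∂t.
∂J/∂s = 9(s - 4)(s - 2); at s=6 this is 72, so s decreases.
∂J/∂t = -4t(t - 3)(t + 3); at t=-1 this is -32, so t increases.
s converges to its nearest critical value 4 (a local min of the s-part); t converges to 0. The iterate converges to (4, 0).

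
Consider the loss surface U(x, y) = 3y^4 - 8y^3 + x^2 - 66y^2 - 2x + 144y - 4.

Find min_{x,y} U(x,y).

U(x,y) separates as P(x) + Q(y) − 4, so its minimum is min P + min Q − 4.
P'(x) = 2x - 2 vanishes at x ∈ {1}; Q'(y) = 12(y - 4)(y - 1)(y + 3) vanishes at y ∈ {-3, 1, 4}.
Local minima of P (where P''>0): P(1)=-1. Local minima of Q: Q(-3)=-567, Q(4)=-224.
So the global minimum of U is P(1) + Q(-3) − 4 = -1 − 567 − 4 = -572, attained at (1, -3).

-572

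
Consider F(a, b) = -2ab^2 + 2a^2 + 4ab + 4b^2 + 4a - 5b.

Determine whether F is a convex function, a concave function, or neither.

neither

The term -2ab^2 is cubic, so the Hessian is not constant.
∂²F/∂b² = -4a + 8, which takes both signs as a varies (negative for sufficiently large a). A diagonal entry of the Hessian changing sign means the Hessian is neither positive- nor negative-semidefinite on all of R^2.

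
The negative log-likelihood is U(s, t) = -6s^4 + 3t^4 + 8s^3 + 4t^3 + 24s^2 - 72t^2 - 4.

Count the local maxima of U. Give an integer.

2

U separates as a function of s plus a function of t, so ∇U=0 decouples.
∂U/∂s = -24s(s - 2)(s + 1) = 0 at s ∈ {-1, 0, 2}; ∂U/∂t = 12t(t - 3)(t + 4) = 0 at t ∈ {-4, 0, 3}.
The Hessian is diagonal: diag(U_ss, U_tt). Second derivatives: U_ss(-1)=-72, U_ss(0)=48, U_ss(2)=-144; U_tt(-4)=336, U_tt(0)=-144, U_tt(3)=252.
Local maxima occur where both diagonal entries negative: (-1, 0), (2, 0). Count: 2.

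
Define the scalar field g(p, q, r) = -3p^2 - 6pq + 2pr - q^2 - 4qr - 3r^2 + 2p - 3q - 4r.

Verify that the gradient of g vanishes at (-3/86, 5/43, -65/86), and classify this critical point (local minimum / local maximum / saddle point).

∇g = (-6p - 6q + 2r + 2, -6p - 2q - 4r - 3, 2p - 4q - 6r - 4); substituting (-3/86, 5/43, -65/86) gives ∇g = (0, 0, 0), so (-3/86, 5/43, -65/86) is indeed a critical point.
The Hessian is constant: H = [[-6, -6, 2], [-6, -2, -4], [2, -4, -6]].
Leading principal minors: Δ₁ = -6, Δ₂ = -24, Δ₃ = 344.
The minors fit neither the all-positive nor the alternating-sign pattern, so H is indefinite: a saddle point.

saddle point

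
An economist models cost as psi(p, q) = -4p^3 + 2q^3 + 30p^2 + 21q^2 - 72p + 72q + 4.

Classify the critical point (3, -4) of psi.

local maximum

The mixed partial ∂²psi/∂p∂q is 0, so the Hessian at any point is diag(psi_pp, psi_qq) = diag(12(-2p + 5), 6(2q + 7)).
At (3, -4): H = diag(-12, -6).
Both eigenvalues are negative, so H is negative definite: a local maximum.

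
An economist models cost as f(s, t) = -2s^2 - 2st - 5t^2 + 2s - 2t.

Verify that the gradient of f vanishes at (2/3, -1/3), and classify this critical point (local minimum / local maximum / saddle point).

local maximum

∇f = (-4s - 2t + 2, -2s - 10t - 2); substituting (2/3, -1/3) gives ∇f = (0, 0), so (2/3, -1/3) is indeed a critical point.
The Hessian of f is constant: H = [[-4, -2], [-2, -10]].
det(H) = (-4)·(-10) − (-2)² = 36.
det(H) > 0 and tr(H) = -14 < 0, so H is negative definite and the point is a local maximum.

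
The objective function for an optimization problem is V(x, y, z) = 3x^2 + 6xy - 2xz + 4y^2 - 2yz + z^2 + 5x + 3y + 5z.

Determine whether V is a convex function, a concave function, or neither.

V is quadratic, so its Hessian is the constant matrix H = [[6, 6, -2], [6, 8, -2], [-2, -2, 2]].
Leading principal minors: 6, 12, 16.
All positive ⇒ H ≻ 0 ⇒ convex.

convex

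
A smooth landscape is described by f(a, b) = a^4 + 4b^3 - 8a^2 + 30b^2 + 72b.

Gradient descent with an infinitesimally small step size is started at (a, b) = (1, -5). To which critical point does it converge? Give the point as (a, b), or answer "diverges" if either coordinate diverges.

f is separable, so gradient descent decouples: a follows -∂f/∂a, b follows -∂f/∂b.
∂f/∂a = 4a(a - 2)(a + 2); at a=1 this is -12, so a increases.
∂f/∂b = 12(b + 2)(b + 3); at b=-5 this is 72, so b decreases.
The b-coordinate has no critical point in that direction and runs off to infinity.

diverges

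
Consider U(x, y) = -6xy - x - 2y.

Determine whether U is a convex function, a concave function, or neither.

U is quadratic, so its Hessian is the constant matrix H = [[0, -6], [-6, 0]].
det(H) = -36, tr(H) = 0.
det(H) < 0, so H is indefinite: neither convex nor concave.

neither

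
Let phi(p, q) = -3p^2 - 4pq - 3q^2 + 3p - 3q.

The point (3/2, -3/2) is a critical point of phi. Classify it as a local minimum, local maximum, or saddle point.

The Hessian of phi is constant: H = [[-6, -4], [-4, -6]].
det(H) = (-6)·(-6) − (-4)² = 20.
det(H) > 0 and tr(H) = -12 < 0, so H is negative definite and the point is a local maximum.

local maximum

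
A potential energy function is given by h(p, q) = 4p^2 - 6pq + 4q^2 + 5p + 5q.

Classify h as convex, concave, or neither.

convex

h is quadratic, so its Hessian is the constant matrix H = [[8, -6], [-6, 8]].
det(H) = 28, tr(H) = 16.
det(H) > 0 and tr(H) > 0, so H is positive definite everywhere: convex.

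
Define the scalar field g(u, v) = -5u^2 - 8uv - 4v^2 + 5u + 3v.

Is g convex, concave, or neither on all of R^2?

g is quadratic, so its Hessian is the constant matrix H = [[-10, -8], [-8, -8]].
det(H) = 16, tr(H) = -18.
det(H) > 0 and tr(H) < 0, so H is negative definite everywhere: concave.

concave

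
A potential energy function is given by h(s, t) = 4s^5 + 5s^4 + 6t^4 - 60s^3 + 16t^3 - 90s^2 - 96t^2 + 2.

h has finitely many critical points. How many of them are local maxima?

2

h separates as a function of s plus a function of t, so ∇h=0 decouples.
∂h/∂s = 20s(s - 3)(s + 1)(s + 3) = 0 at s ∈ {-3, -1, 0, 3}; ∂h/∂t = 24t(t - 2)(t + 4) = 0 at t ∈ {-4, 0, 2}.
The Hessian is diagonal: diag(h_ss, h_tt). Second derivatives: h_ss(-3)=-720, h_ss(-1)=160, h_ss(0)=-180, h_ss(3)=1440; h_tt(-4)=576, h_tt(0)=-192, h_tt(2)=288.
Local maxima occur where both diagonal entries negative: (-3, 0), (0, 0). Count: 2.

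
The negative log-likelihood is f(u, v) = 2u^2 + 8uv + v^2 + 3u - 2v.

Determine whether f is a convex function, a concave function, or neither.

f is quadratic, so its Hessian is the constant matrix H = [[4, 8], [8, 2]].
det(H) = -56, tr(H) = 6.
det(H) < 0, so H is indefinite: neither convex nor concave.

neither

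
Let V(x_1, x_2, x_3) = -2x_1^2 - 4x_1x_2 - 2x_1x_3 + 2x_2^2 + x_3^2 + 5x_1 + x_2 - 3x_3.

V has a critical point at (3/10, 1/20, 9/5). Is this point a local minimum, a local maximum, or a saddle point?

The Hessian is constant: H = [[-4, -4, -2], [-4, 4, 0], [-2, 0, 2]].
Leading principal minors: Δ₁ = -4, Δ₂ = -32, Δ₃ = -80.
The minors fit neither the all-positive nor the alternating-sign pattern, so H is indefinite: a saddle point.

saddle point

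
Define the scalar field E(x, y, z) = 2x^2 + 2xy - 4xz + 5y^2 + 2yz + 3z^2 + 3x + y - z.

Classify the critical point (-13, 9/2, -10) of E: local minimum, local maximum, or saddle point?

local minimum

The Hessian is constant: H = [[4, 2, -4], [2, 10, 2], [-4, 2, 6]].
Leading principal minors: Δ₁ = 4, Δ₂ = 36, Δ₃ = 8.
All leading minors are positive, so H is positive definite: a local minimum.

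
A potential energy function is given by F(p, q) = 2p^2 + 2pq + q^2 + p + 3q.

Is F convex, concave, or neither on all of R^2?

convex

F is quadratic, so its Hessian is the constant matrix H = [[4, 2], [2, 2]].
det(H) = 4, tr(H) = 6.
det(H) > 0 and tr(H) > 0, so H is positive definite everywhere: convex.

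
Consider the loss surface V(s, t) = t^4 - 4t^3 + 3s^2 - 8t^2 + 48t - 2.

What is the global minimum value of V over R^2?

V(s,t) separates as P(s) + Q(t) − 2, so its minimum is min P + min Q − 2.
P'(s) = 6s vanishes at s ∈ {0}; Q'(t) = 4(t - 3)(t - 2)(t + 2) vanishes at t ∈ {-2, 2, 3}.
Local minima of P (where P''>0): P(0)=0. Local minima of Q: Q(-2)=-80, Q(3)=45.
So the global minimum of V is P(0) + Q(-2) − 2 = 0 − 80 − 2 = -82, attained at (0, -2).

-82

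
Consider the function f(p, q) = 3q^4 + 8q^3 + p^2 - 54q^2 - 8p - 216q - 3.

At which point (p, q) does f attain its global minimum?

(4, 3)

f(p,q) separates as A(p) + B(q) − 3, so its minimum is min A + min B − 3.
A'(p) = 2p - 8 vanishes at p ∈ {4}; B'(q) = 12(q - 3)(q + 2)(q + 3) vanishes at q ∈ {-3, -2, 3}.
Local minima of A (where A''>0): A(4)=-16. Local minima of B: B(-3)=189, B(3)=-675.
So the global minimum of f is A(4) + B(3) − 3 = -16 − 675 − 3 = -694, attained at (4, 3).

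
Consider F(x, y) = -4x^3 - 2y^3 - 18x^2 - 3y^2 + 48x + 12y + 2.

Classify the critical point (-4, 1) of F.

saddle point

The mixed partial ∂²F/∂x∂y is 0, so the Hessian at any point is diag(F_xx, F_yy) = diag(-12(2x + 3), -6(2y + 1)).
At (-4, 1): H = diag(60, -18).
The eigenvalues have opposite signs, so H is indefinite: a saddle point.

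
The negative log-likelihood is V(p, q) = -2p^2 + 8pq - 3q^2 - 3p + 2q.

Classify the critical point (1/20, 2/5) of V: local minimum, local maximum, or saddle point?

saddle point

The Hessian of V is constant: H = [[-4, 8], [8, -6]].
det(H) = (-4)·(-6) − 8² = -40.
Since det(H) < 0, H is indefinite and the critical point is a saddle point.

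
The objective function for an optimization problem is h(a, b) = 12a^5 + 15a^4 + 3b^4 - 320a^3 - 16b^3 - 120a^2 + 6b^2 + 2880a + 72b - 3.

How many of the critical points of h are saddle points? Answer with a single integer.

h separates as a function of a plus a function of b, so ∇h=0 decouples.
∂h/∂a = 60(a - 3)(a - 2)(a + 2)(a + 4) = 0 at a ∈ {-4, -2, 2, 3}; ∂h/∂b = 12(b - 3)(b - 2)(b + 1) = 0 at b ∈ {-1, 2, 3}.
The Hessian is diagonal: diag(h_aa, h_bb). Second derivatives: h_aa(-4)=-5040, h_aa(-2)=2400, h_aa(2)=-1440, h_aa(3)=2100; h_bb(-1)=144, h_bb(2)=-36, h_bb(3)=48.
Saddle points occur where the two diagonal entries have opposite signs: (-4, -1), (-4, 3), (-2, 2), (2, -1), (2, 3), (3, 2). Count: 6.

6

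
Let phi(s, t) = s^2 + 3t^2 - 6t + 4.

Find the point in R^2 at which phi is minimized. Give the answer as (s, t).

(0, 1)

phi(s,t) separates as P(s) + Q(t) + 4, so its minimum is min P + min Q + 4.
P'(s) = 2s vanishes at s ∈ {0}; Q'(t) = 6(t - 1) vanishes at t ∈ {1}.
Local minima of P (where P''>0): P(0)=0. Local minima of Q: Q(1)=-3.
So the global minimum of phi is P(0) + Q(1) + 4 = 0 − 3 + 4 = 1, attained at (0, 1).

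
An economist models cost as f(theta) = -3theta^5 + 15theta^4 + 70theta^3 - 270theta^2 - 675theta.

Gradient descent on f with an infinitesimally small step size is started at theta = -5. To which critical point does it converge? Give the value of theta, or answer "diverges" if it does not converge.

-3

f'(theta) = -15(theta - 5)(theta - 3)(theta + 1)(theta + 3), so f'(-5) = -9600.
Gradient descent moves in the -f' direction, i.e. theta is increasing.
The nearest critical point in that direction is theta = -3, where f'' = 1440 > 0 (a local minimum). The iterate converges there.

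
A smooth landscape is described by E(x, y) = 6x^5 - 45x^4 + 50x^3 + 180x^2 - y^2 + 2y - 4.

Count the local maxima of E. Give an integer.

2

E separates as a function of x plus a function of y, so ∇E=0 decouples.
∂E/∂x = 30x(x - 4)(x - 3)(x + 1) = 0 at x ∈ {-1, 0, 3, 4}; ∂E/∂y = -2(y - 1) = 0 at y ∈ {1}.
The Hessian is diagonal: diag(E_xx, E_yy). Second derivatives: E_xx(-1)=-600, E_xx(0)=360, E_xx(3)=-360, E_xx(4)=600; E_yy(1)=-2.
Local maxima occur where both diagonal entries negative: (-1, 1), (3, 1). Count: 2.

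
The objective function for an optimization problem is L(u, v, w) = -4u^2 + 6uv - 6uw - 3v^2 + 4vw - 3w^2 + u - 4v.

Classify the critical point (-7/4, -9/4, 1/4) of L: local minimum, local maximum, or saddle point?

The Hessian is constant: H = [[-8, 6, -6], [6, -6, 4], [-6, 4, -6]].
Leading principal minors: Δ₁ = -8, Δ₂ = 12, Δ₃ = -16.
The minors alternate sign starting negative (−, +, −), so H is negative definite: a local maximum.

local maximum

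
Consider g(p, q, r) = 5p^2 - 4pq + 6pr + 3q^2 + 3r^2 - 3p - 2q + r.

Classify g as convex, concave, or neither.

convex

g is quadratic, so its Hessian is the constant matrix H = [[10, -4, 6], [-4, 6, 0], [6, 0, 6]].
Leading principal minors: 10, 44, 48.
All positive ⇒ H ≻ 0 ⇒ convex.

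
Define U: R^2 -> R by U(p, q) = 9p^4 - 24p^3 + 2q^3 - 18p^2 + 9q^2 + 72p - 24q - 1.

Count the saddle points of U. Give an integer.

3

U separates as a function of p plus a function of q, so ∇U=0 decouples.
∂U/∂p = 36(p - 2)(p - 1)(p + 1) = 0 at p ∈ {-1, 1, 2}; ∂U/∂q = 6(q - 1)(q + 4) = 0 at q ∈ {-4, 1}.
The Hessian is diagonal: diag(U_pp, U_qq). Second derivatives: U_pp(-1)=216, U_pp(1)=-72, U_pp(2)=108; U_qq(-4)=-30, U_qq(1)=30.
Saddle points occur where the two diagonal entries have opposite signs: (-1, -4), (1, 1), (2, -4). Count: 3.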